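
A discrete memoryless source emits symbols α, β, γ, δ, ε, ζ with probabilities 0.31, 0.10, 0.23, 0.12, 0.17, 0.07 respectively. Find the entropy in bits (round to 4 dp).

2.4139 bits

H = −Σ pᵢ log₂ pᵢ.
−0.31·log₂(0.31) = 0.5238
−0.10·log₂(0.10) = 0.3322
−0.23·log₂(0.23) = 0.4877
−0.12·log₂(0.12) = 0.3671
−0.17·log₂(0.17) = 0.4346
−0.07·log₂(0.07) = 0.2686
Sum ≈ 2.4139 → 2.4139 bits.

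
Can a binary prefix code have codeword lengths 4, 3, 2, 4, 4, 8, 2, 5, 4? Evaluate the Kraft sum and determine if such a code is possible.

0.91015625; yes

With common denominator 2^8 = 256: Σ 2^(−ℓᵢ) = 16/256 + 32/256 + 64/256 + 16/256 + 16/256 + 1/256 + 64/256 + 8/256 + 16/256 = 233/256 = 0.91015625.
Kraft's inequality requires Σ ≤ 1; here Σ = 0.91015625 ≤ 1, so such a prefix code exists.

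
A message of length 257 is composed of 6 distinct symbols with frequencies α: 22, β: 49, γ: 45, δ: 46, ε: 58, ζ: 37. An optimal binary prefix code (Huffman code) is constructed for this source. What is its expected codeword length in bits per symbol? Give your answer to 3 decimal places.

Probabilities are the counts divided by 257.
Repeatedly combine the two least-probable nodes; the expected code length is the sum of the merged weights.
merge 22/257 + 37/257 → 59/257
merge 45/257 + 46/257 → 91/257
merge 49/257 + 58/257 → 107/257
merge 59/257 + 91/257 → 150/257
merge 107/257 + 150/257 → 1
L = 59/257 + 91/257 + 107/257 + 150/257 + 1 = 664/257 ≈ 2.584 bits/symbol.

2.584 bits/symbol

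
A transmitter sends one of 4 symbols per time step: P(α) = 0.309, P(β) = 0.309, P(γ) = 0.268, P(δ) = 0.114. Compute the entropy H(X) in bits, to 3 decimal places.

H = −Σ pᵢ log₂ pᵢ.
−0.309·log₂(0.309) = 0.5235
−0.309·log₂(0.309) = 0.5235
−0.268·log₂(0.268) = 0.5091
−0.114·log₂(0.114) = 0.3571
Sum ≈ 1.9134 → 1.913 bits.

1.913 bits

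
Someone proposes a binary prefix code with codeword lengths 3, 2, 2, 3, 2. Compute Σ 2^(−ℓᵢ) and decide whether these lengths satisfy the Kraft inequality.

1; yes

With common denominator 2^3 = 8: Σ 2^(−ℓᵢ) = 1/8 + 2/8 + 2/8 + 1/8 + 2/8 = 8/8 = 1.
Kraft's inequality requires Σ ≤ 1; here Σ = 1 ≤ 1, so such a prefix code exists.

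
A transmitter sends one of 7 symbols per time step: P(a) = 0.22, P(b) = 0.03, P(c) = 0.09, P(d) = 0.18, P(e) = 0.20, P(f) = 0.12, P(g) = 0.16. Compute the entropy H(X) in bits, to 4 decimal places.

H = −Σ pᵢ log₂ pᵢ.
−0.22·log₂(0.22) = 0.4806
−0.03·log₂(0.03) = 0.1518
−0.09·log₂(0.09) = 0.3127
−0.18·log₂(0.18) = 0.4453
−0.20·log₂(0.20) = 0.4644
−0.12·log₂(0.12) = 0.3671
−0.16·log₂(0.16) = 0.4230
Sum ≈ 2.6448 → 2.6448 bits.

2.6448 bits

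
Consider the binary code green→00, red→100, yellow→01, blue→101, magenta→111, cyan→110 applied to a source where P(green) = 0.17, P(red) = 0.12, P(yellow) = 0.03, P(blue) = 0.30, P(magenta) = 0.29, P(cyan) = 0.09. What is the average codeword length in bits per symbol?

2.8 bits/symbol

L̄ = Σ pᵢ·ℓᵢ = 0.17·2 + 0.12·3 + 0.03·2 + 0.30·3 + 0.29·3 + 0.09·3 = 2.8 bits/symbol.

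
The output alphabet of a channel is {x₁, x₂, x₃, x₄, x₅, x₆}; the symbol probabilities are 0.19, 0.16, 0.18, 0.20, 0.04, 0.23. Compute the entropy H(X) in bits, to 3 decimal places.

H = −Σ pᵢ log₂ pᵢ.
−0.19·log₂(0.19) = 0.4552
−0.16·log₂(0.16) = 0.4230
−0.18·log₂(0.18) = 0.4453
−0.20·log₂(0.20) = 0.4644
−0.04·log₂(0.04) = 0.1858
−0.23·log₂(0.23) = 0.4877
Sum ≈ 2.4614 → 2.461 bits.

2.461 bits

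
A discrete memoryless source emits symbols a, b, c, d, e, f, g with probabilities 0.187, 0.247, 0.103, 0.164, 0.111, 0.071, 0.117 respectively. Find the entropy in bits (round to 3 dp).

H = −Σ pᵢ log₂ pᵢ.
−0.187·log₂(0.187) = 0.4523
−0.247·log₂(0.247) = 0.4983
−0.103·log₂(0.103) = 0.3378
−0.164·log₂(0.164) = 0.4278
−0.111·log₂(0.111) = 0.3520
−0.071·log₂(0.071) = 0.2709
−0.117·log₂(0.117) = 0.3622
Sum ≈ 2.7013 → 2.701 bits.

2.701 bits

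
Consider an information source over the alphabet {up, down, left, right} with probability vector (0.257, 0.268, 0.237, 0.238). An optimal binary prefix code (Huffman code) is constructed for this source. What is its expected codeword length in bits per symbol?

Repeatedly combine the two least-probable nodes; the expected code length is the sum of the merged weights.
merge 237/1000 + 119/500 → 19/40
merge 257/1000 + 67/250 → 21/40
merge 19/40 + 21/40 → 1
L = 19/40 + 21/40 + 1 = 2 bits/symbol.

2 bits/symbol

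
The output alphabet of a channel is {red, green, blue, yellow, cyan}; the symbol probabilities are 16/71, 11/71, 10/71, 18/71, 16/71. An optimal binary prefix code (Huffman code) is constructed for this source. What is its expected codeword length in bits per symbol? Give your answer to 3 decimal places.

Repeatedly combine the two least-probable nodes; the expected code length is the sum of the merged weights.
merge 10/71 + 11/71 → 21/71
merge 16/71 + 16/71 → 32/71
merge 18/71 + 21/71 → 39/71
merge 32/71 + 39/71 → 1
L = 21/71 + 32/71 + 39/71 + 1 = 163/71 ≈ 2.296 bits/symbol.

2.296 bits/symbol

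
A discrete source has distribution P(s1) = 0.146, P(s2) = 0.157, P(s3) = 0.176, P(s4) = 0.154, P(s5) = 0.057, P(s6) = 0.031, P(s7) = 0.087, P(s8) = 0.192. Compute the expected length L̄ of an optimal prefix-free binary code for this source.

Repeatedly combine the two least-probable nodes; the expected code length is the sum of the merged weights.
merge 31/1000 + 57/1000 → 11/125
merge 87/1000 + 11/125 → 7/40
merge 73/500 + 77/500 → 3/10
merge 157/1000 + 7/40 → 83/250
merge 22/125 + 24/125 → 46/125
merge 3/10 + 83/250 → 79/125
merge 46/125 + 79/125 → 1
L = 11/125 + 7/40 + 3/10 + 83/250 + 46/125 + 79/125 + 1 = 579/200 = 2.895 bits/symbol.

2.895 bits/symbol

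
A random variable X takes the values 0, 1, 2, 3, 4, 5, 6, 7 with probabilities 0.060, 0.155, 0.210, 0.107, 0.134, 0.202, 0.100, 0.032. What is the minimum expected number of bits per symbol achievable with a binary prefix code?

2.872 bits/symbol

Repeatedly combine the two least-probable nodes; the expected code length is the sum of the merged weights.
merge 4/125 + 3/50 → 23/250
merge 23/250 + 1/10 → 24/125
merge 107/1000 + 67/500 → 241/1000
merge 31/200 + 24/125 → 347/1000
merge 101/500 + 21/100 → 103/250
merge 241/1000 + 347/1000 → 147/250
merge 103/250 + 147/250 → 1
L = 23/250 + 24/125 + 241/1000 + 347/1000 + 103/250 + 147/250 + 1 = 359/125 = 2.872 bits/symbol.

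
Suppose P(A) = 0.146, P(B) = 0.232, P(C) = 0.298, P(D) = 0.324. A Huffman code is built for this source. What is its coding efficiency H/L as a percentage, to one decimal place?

97.1%

Entropy H = −Σ p log₂ p ≈ 1.9416 bits.
Huffman merges: 73/500+29/125→189/500; 149/500+81/250→311/500; 189/500+311/500→1. L = 2 ≈ 2.0000.
Efficiency = H/L = 1.9416/2.0000 = 97.1%.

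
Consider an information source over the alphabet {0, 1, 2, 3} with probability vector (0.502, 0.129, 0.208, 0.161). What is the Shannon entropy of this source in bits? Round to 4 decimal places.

1.7757 bits

H = −Σ pᵢ log₂ pᵢ.
−0.502·log₂(0.502) = 0.4991
−0.129·log₂(0.129) = 0.3811
−0.208·log₂(0.208) = 0.4712
−0.161·log₂(0.161) = 0.4242
Sum ≈ 1.7757 → 1.7757 bits.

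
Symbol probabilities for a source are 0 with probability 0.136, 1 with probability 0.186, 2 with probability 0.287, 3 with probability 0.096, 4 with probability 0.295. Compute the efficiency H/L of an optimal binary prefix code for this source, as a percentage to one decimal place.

98.7%

Entropy H = −Σ p log₂ p ≈ 2.2038 bits.
Huffman merges: 12/125+17/125→29/125; 93/500+29/125→209/500; 287/1000+59/200→291/500; 209/500+291/500→1. L = 279/125 ≈ 2.2320.
Efficiency = H/L = 2.2038/2.2320 = 98.7%.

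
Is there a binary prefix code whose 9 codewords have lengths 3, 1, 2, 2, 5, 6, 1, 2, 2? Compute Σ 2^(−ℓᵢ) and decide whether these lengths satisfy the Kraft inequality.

With common denominator 2^6 = 64: Σ 2^(−ℓᵢ) = 8/64 + 32/64 + 16/64 + 16/64 + 2/64 + 1/64 + 32/64 + 16/64 + 16/64 = 139/64 = 2.171875.
Kraft's inequality requires Σ ≤ 1; here Σ = 2.171875 > 1, so no such prefix code exists.

2.171875; no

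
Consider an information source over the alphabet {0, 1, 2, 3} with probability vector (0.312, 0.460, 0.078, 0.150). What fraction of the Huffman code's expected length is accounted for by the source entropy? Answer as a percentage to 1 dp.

Entropy H = −Σ p log₂ p ≈ 1.7372 bits.
Huffman merges: 39/500+3/20→57/250; 57/250+39/125→27/50; 23/50+27/50→1. L = 221/125 ≈ 1.7680.
Efficiency = H/L = 1.7372/1.7680 = 98.3%.

98.3%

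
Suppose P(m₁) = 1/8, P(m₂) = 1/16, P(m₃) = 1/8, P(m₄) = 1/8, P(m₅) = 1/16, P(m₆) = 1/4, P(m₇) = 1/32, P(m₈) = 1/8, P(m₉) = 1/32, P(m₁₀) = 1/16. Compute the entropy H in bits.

Each probability is a power of 1/2, so log₂(1/p) is an integer.
H = Σ p·log₂(1/p) = 1/8·3 + 1/16·4 + 1/8·3 + 1/8·3 + 1/16·4 + 1/4·2 + 1/32·5 + 1/8·3 + 1/32·5 + 1/16·4 = 3.0625 bits.

3.0625 bits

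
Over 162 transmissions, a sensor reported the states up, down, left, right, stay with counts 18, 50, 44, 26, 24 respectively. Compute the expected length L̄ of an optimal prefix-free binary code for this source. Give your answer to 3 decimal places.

Probabilities are the counts divided by 162.
Repeatedly combine the two least-probable nodes; the expected code length is the sum of the merged weights.
merge 1/9 + 4/27 → 7/27
merge 13/81 + 7/27 → 34/81
merge 22/81 + 25/81 → 47/81
merge 34/81 + 47/81 → 1
L = 7/27 + 34/81 + 47/81 + 1 = 61/27 ≈ 2.259 bits/symbol.

2.259 bits/symbol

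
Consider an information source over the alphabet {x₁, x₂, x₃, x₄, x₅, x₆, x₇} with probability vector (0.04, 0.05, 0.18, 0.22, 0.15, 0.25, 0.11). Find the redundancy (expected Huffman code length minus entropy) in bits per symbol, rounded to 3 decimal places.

Entropy H = −Σ p log₂ p ≈ 2.5886 bits.
Huffman merges: 1/25+1/20→9/100; 9/100+11/100→1/5; 3/20+9/50→33/100; 1/5+11/50→21/50; 1/4+33/100→29/50; 21/50+29/50→1. L = 131/50 ≈ 2.6200.
L − H = 2.6200 − 2.5886 = 0.031 bits.

0.031 bits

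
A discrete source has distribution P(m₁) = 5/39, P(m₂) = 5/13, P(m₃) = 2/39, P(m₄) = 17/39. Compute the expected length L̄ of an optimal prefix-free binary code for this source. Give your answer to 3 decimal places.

Repeatedly combine the two least-probable nodes; the expected code length is the sum of the merged weights.
merge 2/39 + 5/39 → 7/39
merge 7/39 + 5/13 → 22/39
merge 17/39 + 22/39 → 1
L = 7/39 + 22/39 + 1 = 68/39 ≈ 1.744 bits/symbol.

1.744 bits/symbol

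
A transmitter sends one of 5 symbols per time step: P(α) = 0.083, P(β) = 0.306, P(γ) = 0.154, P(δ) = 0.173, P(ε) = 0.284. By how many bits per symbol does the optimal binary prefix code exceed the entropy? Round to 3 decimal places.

Entropy H = −Σ p log₂ p ≈ 2.1901 bits.
Huffman merges: 83/1000+77/500→237/1000; 173/1000+237/1000→41/100; 71/250+153/500→59/100; 41/100+59/100→1. L = 2237/1000 ≈ 2.2370.
L − H = 2.2370 − 2.1901 = 0.047 bits.

0.047 bits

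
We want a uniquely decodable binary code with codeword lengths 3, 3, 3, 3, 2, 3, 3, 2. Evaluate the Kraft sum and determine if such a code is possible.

With common denominator 2^3 = 8: Σ 2^(−ℓᵢ) = 1/8 + 1/8 + 1/8 + 1/8 + 2/8 + 1/8 + 1/8 + 2/8 = 10/8 = 1.25.
Kraft's inequality requires Σ ≤ 1; here Σ = 1.25 > 1, so no such prefix code exists.

1.25; no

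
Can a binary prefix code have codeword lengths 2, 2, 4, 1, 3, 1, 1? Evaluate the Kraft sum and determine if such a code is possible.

With common denominator 2^4 = 16: Σ 2^(−ℓᵢ) = 4/16 + 4/16 + 1/16 + 8/16 + 2/16 + 8/16 + 8/16 = 35/16 = 2.1875.
Kraft's inequality requires Σ ≤ 1; here Σ = 2.1875 > 1, so no such prefix code exists.

2.1875; no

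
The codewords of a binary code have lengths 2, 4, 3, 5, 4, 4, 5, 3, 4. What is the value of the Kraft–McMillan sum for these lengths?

0.8125

With common denominator 2^5 = 32: Σ 2^(−ℓᵢ) = 8/32 + 2/32 + 4/32 + 1/32 + 2/32 + 2/32 + 1/32 + 4/32 + 2/32 = 26/32 = 0.8125.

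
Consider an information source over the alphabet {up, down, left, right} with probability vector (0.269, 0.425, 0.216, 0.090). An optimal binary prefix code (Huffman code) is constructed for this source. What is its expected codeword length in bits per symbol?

Repeatedly combine the two least-probable nodes; the expected code length is the sum of the merged weights.
merge 9/100 + 27/125 → 153/500
merge 269/1000 + 153/500 → 23/40
merge 17/40 + 23/40 → 1
L = 153/500 + 23/40 + 1 = 1881/1000 = 1.881 bits/symbol.

1.881 bits/symbol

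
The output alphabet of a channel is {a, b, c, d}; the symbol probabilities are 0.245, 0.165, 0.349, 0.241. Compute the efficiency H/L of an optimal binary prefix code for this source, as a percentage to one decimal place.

97.5%

Entropy H = −Σ p log₂ p ≈ 1.9508 bits.
Huffman merges: 33/200+241/1000→203/500; 49/200+349/1000→297/500; 203/500+297/500→1. L = 2 ≈ 2.0000.
Efficiency = H/L = 1.9508/2.0000 = 97.5%.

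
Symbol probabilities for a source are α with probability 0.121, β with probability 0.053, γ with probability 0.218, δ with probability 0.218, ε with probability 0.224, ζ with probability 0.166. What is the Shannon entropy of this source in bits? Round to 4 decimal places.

2.4650 bits

H = −Σ pᵢ log₂ pᵢ.
−0.121·log₂(0.121) = 0.3687
−0.053·log₂(0.053) = 0.2246
−0.218·log₂(0.218) = 0.4791
−0.218·log₂(0.218) = 0.4791
−0.224·log₂(0.224) = 0.4835
−0.166·log₂(0.166) = 0.4301
Sum ≈ 2.4650 → 2.4650 bits.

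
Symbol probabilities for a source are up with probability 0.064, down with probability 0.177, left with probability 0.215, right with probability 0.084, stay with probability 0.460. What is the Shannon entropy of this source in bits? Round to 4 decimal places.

1.9883 bits

H = −Σ pᵢ log₂ pᵢ.
−0.064·log₂(0.064) = 0.2538
−0.177·log₂(0.177) = 0.4422
−0.215·log₂(0.215) = 0.4768
−0.084·log₂(0.084) = 0.3002
−0.460·log₂(0.460) = 0.5153
Sum ≈ 1.9883 → 1.9883 bits.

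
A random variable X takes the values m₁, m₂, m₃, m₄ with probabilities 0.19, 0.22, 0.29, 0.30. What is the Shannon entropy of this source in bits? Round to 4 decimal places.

1.9748 bits

H = −Σ pᵢ log₂ pᵢ.
−0.19·log₂(0.19) = 0.4552
−0.22·log₂(0.22) = 0.4806
−0.29·log₂(0.29) = 0.5179
−0.30·log₂(0.30) = 0.5211
Sum ≈ 1.9748 → 1.9748 bits.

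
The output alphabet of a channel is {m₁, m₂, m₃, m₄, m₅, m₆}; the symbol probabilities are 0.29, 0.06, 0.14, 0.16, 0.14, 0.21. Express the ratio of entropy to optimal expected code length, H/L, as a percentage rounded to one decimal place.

98.1%

Entropy H = −Σ p log₂ p ≈ 2.4515 bits.
Huffman merges: 3/50+7/50→1/5; 7/50+4/25→3/10; 1/5+21/100→41/100; 29/100+3/10→59/100; 41/100+59/100→1. L = 5/2 ≈ 2.5000.
Efficiency = H/L = 2.4515/2.5000 = 98.1%.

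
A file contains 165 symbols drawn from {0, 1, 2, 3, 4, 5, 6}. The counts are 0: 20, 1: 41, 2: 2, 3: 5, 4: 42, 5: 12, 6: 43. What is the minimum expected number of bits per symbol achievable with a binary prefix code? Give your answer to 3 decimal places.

Probabilities are the counts divided by 165.
Repeatedly combine the two least-probable nodes; the expected code length is the sum of the merged weights.
merge 2/165 + 1/33 → 7/165
merge 7/165 + 4/55 → 19/165
merge 19/165 + 4/33 → 13/55
merge 13/55 + 41/165 → 16/33
merge 14/55 + 43/165 → 17/33
merge 16/33 + 17/33 → 1
L = 7/165 + 19/165 + 13/55 + 16/33 + 17/33 + 1 = 79/33 ≈ 2.394 bits/symbol.

2.394 bits/symbol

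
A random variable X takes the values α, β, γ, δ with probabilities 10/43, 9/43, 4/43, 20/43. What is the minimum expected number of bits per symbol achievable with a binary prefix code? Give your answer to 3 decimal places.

Repeatedly combine the two least-probable nodes; the expected code length is the sum of the merged weights.
merge 4/43 + 9/43 → 13/43
merge 10/43 + 13/43 → 23/43
merge 20/43 + 23/43 → 1
L = 13/43 + 23/43 + 1 = 79/43 ≈ 1.837 bits/symbol.

1.837 bits/symbol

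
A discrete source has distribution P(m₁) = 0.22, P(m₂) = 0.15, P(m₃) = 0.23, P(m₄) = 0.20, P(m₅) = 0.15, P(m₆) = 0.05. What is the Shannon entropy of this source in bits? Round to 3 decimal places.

H = −Σ pᵢ log₂ pᵢ.
−0.22·log₂(0.22) = 0.4806
−0.15·log₂(0.15) = 0.4105
−0.23·log₂(0.23) = 0.4877
−0.20·log₂(0.20) = 0.4644
−0.15·log₂(0.15) = 0.4105
−0.05·log₂(0.05) = 0.2161
Sum ≈ 2.4698 → 2.470 bits.

2.470 bits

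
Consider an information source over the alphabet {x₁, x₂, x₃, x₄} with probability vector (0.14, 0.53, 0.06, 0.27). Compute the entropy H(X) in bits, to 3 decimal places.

H = −Σ pᵢ log₂ pᵢ.
−0.14·log₂(0.14) = 0.3971
−0.53·log₂(0.53) = 0.4854
−0.06·log₂(0.06) = 0.2435
−0.27·log₂(0.27) = 0.5100
Sum ≈ 1.6361 → 1.636 bits.

1.636 bits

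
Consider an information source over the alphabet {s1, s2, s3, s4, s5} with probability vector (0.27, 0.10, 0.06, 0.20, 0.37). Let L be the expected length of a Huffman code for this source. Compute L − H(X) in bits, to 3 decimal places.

Entropy H = −Σ p log₂ p ≈ 2.0809 bits.
Huffman merges: 3/50+1/10→4/25; 4/25+1/5→9/25; 27/100+9/25→63/100; 37/100+63/100→1. L = 43/20 ≈ 2.1500.
L − H = 2.1500 − 2.0809 = 0.069 bits.

0.069 bits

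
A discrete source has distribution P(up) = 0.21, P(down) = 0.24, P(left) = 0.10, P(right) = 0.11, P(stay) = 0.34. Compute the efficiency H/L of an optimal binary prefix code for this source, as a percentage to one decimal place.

Entropy H = −Σ p log₂ p ≈ 2.1786 bits.
Huffman merges: 1/10+11/100→21/100; 21/100+21/100→21/50; 6/25+17/50→29/50; 21/50+29/50→1. L = 221/100 ≈ 2.2100.
Efficiency = H/L = 2.1786/2.2100 = 98.6%.

98.6%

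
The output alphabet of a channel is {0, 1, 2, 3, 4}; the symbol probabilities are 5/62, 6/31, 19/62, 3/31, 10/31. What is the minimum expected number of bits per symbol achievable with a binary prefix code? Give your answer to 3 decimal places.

Repeatedly combine the two least-probable nodes; the expected code length is the sum of the merged weights.
merge 5/62 + 3/31 → 11/62
merge 11/62 + 6/31 → 23/62
merge 19/62 + 10/31 → 39/62
merge 23/62 + 39/62 → 1
L = 11/62 + 23/62 + 39/62 + 1 = 135/62 ≈ 2.177 bits/symbol.

2.177 bits/symbol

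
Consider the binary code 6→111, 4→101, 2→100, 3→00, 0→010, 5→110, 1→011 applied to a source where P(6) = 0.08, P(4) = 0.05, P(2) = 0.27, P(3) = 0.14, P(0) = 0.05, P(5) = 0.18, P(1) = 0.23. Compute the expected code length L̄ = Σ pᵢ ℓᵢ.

2.86 bits/symbol

L̄ = Σ pᵢ·ℓᵢ = 0.08·3 + 0.05·3 + 0.27·3 + 0.14·2 + 0.05·3 + 0.18·3 + 0.23·3 = 2.86 bits/symbol.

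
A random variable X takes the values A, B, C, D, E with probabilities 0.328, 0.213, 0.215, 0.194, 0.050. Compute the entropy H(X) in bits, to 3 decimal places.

2.155 bits

H = −Σ pᵢ log₂ pᵢ.
−0.328·log₂(0.328) = 0.5275
−0.213·log₂(0.213) = 0.4752
−0.215·log₂(0.215) = 0.4768
−0.194·log₂(0.194) = 0.4590
−0.050·log₂(0.050) = 0.2161
Sum ≈ 2.1546 → 2.155 bits.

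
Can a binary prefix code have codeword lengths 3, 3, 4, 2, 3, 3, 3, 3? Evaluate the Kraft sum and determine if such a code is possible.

With common denominator 2^4 = 16: Σ 2^(−ℓᵢ) = 2/16 + 2/16 + 1/16 + 4/16 + 2/16 + 2/16 + 2/16 + 2/16 = 17/16 = 1.0625.
Kraft's inequality requires Σ ≤ 1; here Σ = 1.0625 > 1, so no such prefix code exists.

1.0625; no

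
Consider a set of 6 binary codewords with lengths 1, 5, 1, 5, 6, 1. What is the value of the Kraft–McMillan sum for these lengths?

1.578125

With common denominator 2^6 = 64: Σ 2^(−ℓᵢ) = 32/64 + 2/64 + 32/64 + 2/64 + 1/64 + 32/64 = 101/64 = 1.578125.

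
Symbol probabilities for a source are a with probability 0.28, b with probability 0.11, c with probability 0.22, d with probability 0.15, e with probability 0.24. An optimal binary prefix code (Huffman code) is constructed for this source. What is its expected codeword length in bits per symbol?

2.26 bits/symbol

Repeatedly combine the two least-probable nodes; the expected code length is the sum of the merged weights.
merge 11/100 + 3/20 → 13/50
merge 11/50 + 6/25 → 23/50
merge 13/50 + 7/25 → 27/50
merge 23/50 + 27/50 → 1
L = 13/50 + 23/50 + 27/50 + 1 = 113/50 = 2.26 bits/symbol.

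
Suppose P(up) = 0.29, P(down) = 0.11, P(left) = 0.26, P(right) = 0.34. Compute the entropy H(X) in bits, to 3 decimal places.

1.903 bits

H = −Σ pᵢ log₂ pᵢ.
−0.29·log₂(0.29) = 0.5179
−0.11·log₂(0.11) = 0.3503
−0.26·log₂(0.26) = 0.5053
−0.34·log₂(0.34) = 0.5292
Sum ≈ 1.9027 → 1.903 bits.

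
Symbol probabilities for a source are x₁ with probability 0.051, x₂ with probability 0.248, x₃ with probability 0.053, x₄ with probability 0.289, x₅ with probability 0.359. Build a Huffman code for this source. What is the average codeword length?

Repeatedly combine the two least-probable nodes; the expected code length is the sum of the merged weights.
merge 51/1000 + 53/1000 → 13/125
merge 13/125 + 31/125 → 44/125
merge 289/1000 + 44/125 → 641/1000
merge 359/1000 + 641/1000 → 1
L = 13/125 + 44/125 + 641/1000 + 1 = 2097/1000 = 2.097 bits/symbol.

2.097 bits/symbol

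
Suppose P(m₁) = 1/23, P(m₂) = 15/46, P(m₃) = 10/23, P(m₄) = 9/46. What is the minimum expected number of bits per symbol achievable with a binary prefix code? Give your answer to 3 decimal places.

Repeatedly combine the two least-probable nodes; the expected code length is the sum of the merged weights.
merge 1/23 + 9/46 → 11/46
merge 11/46 + 15/46 → 13/23
merge 10/23 + 13/23 → 1
L = 11/46 + 13/23 + 1 = 83/46 ≈ 1.804 bits/symbol.

1.804 bits/symbol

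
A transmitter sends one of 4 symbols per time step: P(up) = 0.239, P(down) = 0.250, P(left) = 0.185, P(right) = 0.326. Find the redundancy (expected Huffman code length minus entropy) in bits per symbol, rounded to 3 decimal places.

0.029 bits

Entropy H = −Σ p log₂ p ≈ 1.9710 bits.
Huffman merges: 37/200+239/1000→53/125; 1/4+163/500→72/125; 53/125+72/125→1. L = 2 ≈ 2.0000.
L − H = 2.0000 − 1.9710 = 0.029 bits.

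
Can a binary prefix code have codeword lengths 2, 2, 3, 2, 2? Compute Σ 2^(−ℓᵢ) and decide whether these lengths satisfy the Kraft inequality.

1.125; no

With common denominator 2^3 = 8: Σ 2^(−ℓᵢ) = 2/8 + 2/8 + 1/8 + 2/8 + 2/8 = 9/8 = 1.125.
Kraft's inequality requires Σ ≤ 1; here Σ = 1.125 > 1, so no such prefix code exists.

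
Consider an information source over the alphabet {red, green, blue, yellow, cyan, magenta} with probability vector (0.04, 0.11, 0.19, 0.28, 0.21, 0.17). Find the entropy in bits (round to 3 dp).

H = −Σ pᵢ log₂ pᵢ.
−0.04·log₂(0.04) = 0.1858
−0.11·log₂(0.11) = 0.3503
−0.19·log₂(0.19) = 0.4552
−0.28·log₂(0.28) = 0.5142
−0.21·log₂(0.21) = 0.4728
−0.17·log₂(0.17) = 0.4346
Sum ≈ 2.4129 → 2.413 bits.

2.413 bits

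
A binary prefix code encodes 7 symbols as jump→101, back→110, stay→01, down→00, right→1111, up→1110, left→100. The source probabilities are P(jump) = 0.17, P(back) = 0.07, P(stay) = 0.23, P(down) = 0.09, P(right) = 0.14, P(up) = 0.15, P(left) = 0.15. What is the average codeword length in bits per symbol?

L̄ = Σ pᵢ·ℓᵢ = 0.17·3 + 0.07·3 + 0.23·2 + 0.09·2 + 0.14·4 + 0.15·4 + 0.15·3 = 2.97 bits/symbol.

2.97 bits/symbol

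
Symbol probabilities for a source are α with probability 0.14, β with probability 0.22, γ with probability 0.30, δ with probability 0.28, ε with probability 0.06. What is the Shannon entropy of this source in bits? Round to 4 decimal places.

H = −Σ pᵢ log₂ pᵢ.
−0.14·log₂(0.14) = 0.3971
−0.22·log₂(0.22) = 0.4806
−0.30·log₂(0.30) = 0.5211
−0.28·log₂(0.28) = 0.5142
−0.06·log₂(0.06) = 0.2435
Sum ≈ 2.1565 → 2.1565 bits.

2.1565 bits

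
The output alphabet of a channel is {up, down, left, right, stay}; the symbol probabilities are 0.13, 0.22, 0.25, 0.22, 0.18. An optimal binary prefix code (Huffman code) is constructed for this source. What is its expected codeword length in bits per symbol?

2.31 bits/symbol

Repeatedly combine the two least-probable nodes; the expected code length is the sum of the merged weights.
merge 13/100 + 9/50 → 31/100
merge 11/50 + 11/50 → 11/25
merge 1/4 + 31/100 → 14/25
merge 11/25 + 14/25 → 1
L = 31/100 + 11/25 + 14/25 + 1 = 231/100 = 2.31 bits/symbol.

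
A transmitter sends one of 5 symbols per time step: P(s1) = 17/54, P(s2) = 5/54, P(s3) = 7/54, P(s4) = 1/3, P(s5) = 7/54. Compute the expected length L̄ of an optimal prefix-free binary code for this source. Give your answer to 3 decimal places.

2.222 bits/symbol

Repeatedly combine the two least-probable nodes; the expected code length is the sum of the merged weights.
merge 5/54 + 7/54 → 2/9
merge 7/54 + 2/9 → 19/54
merge 17/54 + 1/3 → 35/54
merge 19/54 + 35/54 → 1
L = 2/9 + 19/54 + 35/54 + 1 = 20/9 ≈ 2.222 bits/symbol.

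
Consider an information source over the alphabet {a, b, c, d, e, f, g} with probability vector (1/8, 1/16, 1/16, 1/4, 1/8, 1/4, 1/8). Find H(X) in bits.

2.625 bits

Each probability is a power of 1/2, so log₂(1/p) is an integer.
H = Σ p·log₂(1/p) = 1/8·3 + 1/16·4 + 1/16·4 + 1/4·2 + 1/8·3 + 1/4·2 + 1/8·3 = 2.625 bits.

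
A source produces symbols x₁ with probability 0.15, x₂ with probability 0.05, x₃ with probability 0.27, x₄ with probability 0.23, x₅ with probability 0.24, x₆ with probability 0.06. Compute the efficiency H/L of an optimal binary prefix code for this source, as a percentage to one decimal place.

99.7%

Entropy H = −Σ p log₂ p ≈ 2.3620 bits.
Huffman merges: 1/20+3/50→11/100; 11/100+3/20→13/50; 23/100+6/25→47/100; 13/50+27/100→53/100; 47/100+53/100→1. L = 237/100 ≈ 2.3700.
Efficiency = H/L = 2.3620/2.3700 = 99.7%.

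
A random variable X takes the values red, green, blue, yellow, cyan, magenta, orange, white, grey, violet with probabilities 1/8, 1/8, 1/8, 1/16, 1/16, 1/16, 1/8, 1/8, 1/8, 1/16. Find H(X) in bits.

Each probability is a power of 1/2, so log₂(1/p) is an integer.
H = Σ p·log₂(1/p) = 1/8·3 + 1/8·3 + 1/8·3 + 1/16·4 + 1/16·4 + 1/16·4 + 1/8·3 + 1/8·3 + 1/8·3 + 1/16·4 = 3.25 bits.

3.25 bits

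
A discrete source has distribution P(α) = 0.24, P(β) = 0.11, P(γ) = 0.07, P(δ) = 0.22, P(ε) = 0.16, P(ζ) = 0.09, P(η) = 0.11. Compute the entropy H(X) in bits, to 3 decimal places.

2.680 bits

H = −Σ pᵢ log₂ pᵢ.
−0.24·log₂(0.24) = 0.4941
−0.11·log₂(0.11) = 0.3503
−0.07·log₂(0.07) = 0.2686
−0.22·log₂(0.22) = 0.4806
−0.16·log₂(0.16) = 0.4230
−0.09·log₂(0.09) = 0.3127
−0.11·log₂(0.11) = 0.3503
Sum ≈ 2.6795 → 2.680 bits.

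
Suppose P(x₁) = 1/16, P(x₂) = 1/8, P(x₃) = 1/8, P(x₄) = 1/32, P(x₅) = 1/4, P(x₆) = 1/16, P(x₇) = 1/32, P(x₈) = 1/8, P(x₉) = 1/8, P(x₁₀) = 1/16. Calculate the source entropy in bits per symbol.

3.0625 bits

Each probability is a power of 1/2, so log₂(1/p) is an integer.
H = Σ p·log₂(1/p) = 1/16·4 + 1/8·3 + 1/8·3 + 1/32·5 + 1/4·2 + 1/16·4 + 1/32·5 + 1/8·3 + 1/8·3 + 1/16·4 = 3.0625 bits.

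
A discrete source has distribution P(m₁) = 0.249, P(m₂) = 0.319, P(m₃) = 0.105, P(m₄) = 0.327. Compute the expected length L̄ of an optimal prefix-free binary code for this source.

Repeatedly combine the two least-probable nodes; the expected code length is the sum of the merged weights.
merge 21/200 + 249/1000 → 177/500
merge 319/1000 + 327/1000 → 323/500
merge 177/500 + 323/500 → 1
L = 177/500 + 323/500 + 1 = 2 bits/symbol.

2 bits/symbol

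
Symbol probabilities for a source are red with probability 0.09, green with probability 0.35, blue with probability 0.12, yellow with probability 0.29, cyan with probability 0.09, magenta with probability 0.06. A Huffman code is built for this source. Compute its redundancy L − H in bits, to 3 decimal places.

Entropy H = −Σ p log₂ p ≈ 2.2839 bits.
Huffman merges: 3/50+9/100→3/20; 9/100+3/25→21/100; 3/20+21/100→9/25; 29/100+7/20→16/25; 9/25+16/25→1. L = 59/25 ≈ 2.3600.
L − H = 2.3600 − 2.2839 = 0.076 bits.

0.076 bits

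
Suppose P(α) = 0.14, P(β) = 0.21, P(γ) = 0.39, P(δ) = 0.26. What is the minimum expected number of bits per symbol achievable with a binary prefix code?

Repeatedly combine the two least-probable nodes; the expected code length is the sum of the merged weights.
merge 7/50 + 21/100 → 7/20
merge 13/50 + 7/20 → 61/100
merge 39/100 + 61/100 → 1
L = 7/20 + 61/100 + 1 = 49/25 = 1.96 bits/symbol.

1.96 bits/symbol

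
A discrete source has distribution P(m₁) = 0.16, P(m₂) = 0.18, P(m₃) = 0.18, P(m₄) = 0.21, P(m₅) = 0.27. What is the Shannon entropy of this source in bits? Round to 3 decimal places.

2.296 bits

H = −Σ pᵢ log₂ pᵢ.
−0.16·log₂(0.16) = 0.4230
−0.18·log₂(0.18) = 0.4453
−0.18·log₂(0.18) = 0.4453
−0.21·log₂(0.21) = 0.4728
−0.27·log₂(0.27) = 0.5100
Sum ≈ 2.2965 → 2.296 bits.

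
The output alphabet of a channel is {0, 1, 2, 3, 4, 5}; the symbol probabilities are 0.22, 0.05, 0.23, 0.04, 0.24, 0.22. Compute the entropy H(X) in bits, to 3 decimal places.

2.345 bits

H = −Σ pᵢ log₂ pᵢ.
−0.22·log₂(0.22) = 0.4806
−0.05·log₂(0.05) = 0.2161
−0.23·log₂(0.23) = 0.4877
−0.04·log₂(0.04) = 0.1858
−0.24·log₂(0.24) = 0.4941
−0.22·log₂(0.22) = 0.4806
Sum ≈ 2.3448 → 2.345 bits.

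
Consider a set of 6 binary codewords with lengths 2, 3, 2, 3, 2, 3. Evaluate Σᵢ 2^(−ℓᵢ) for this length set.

1.125

With common denominator 2^3 = 8: Σ 2^(−ℓᵢ) = 2/8 + 1/8 + 2/8 + 1/8 + 2/8 + 1/8 = 9/8 = 1.125.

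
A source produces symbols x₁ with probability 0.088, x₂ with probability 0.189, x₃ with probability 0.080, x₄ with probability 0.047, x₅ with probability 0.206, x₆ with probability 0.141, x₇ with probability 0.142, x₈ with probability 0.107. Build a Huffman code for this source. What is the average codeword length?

2.921 bits/symbol

Repeatedly combine the two least-probable nodes; the expected code length is the sum of the merged weights.
merge 47/1000 + 2/25 → 127/1000
merge 11/125 + 107/1000 → 39/200
merge 127/1000 + 141/1000 → 67/250
merge 71/500 + 189/1000 → 331/1000
merge 39/200 + 103/500 → 401/1000
merge 67/250 + 331/1000 → 599/1000
merge 401/1000 + 599/1000 → 1
L = 127/1000 + 39/200 + 67/250 + 331/1000 + 401/1000 + 599/1000 + 1 = 2921/1000 = 2.921 bits/symbol.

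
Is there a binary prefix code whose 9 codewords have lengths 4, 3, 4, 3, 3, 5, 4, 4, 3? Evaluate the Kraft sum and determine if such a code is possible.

0.78125; yes

With common denominator 2^5 = 32: Σ 2^(−ℓᵢ) = 2/32 + 4/32 + 2/32 + 4/32 + 4/32 + 1/32 + 2/32 + 2/32 + 4/32 = 25/32 = 0.78125.
Kraft's inequality requires Σ ≤ 1; here Σ = 0.78125 ≤ 1, so such a prefix code exists.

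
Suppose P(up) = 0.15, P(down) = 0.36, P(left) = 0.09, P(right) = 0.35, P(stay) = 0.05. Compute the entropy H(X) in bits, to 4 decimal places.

2.0000 bits

H = −Σ pᵢ log₂ pᵢ.
−0.15·log₂(0.15) = 0.4105
−0.36·log₂(0.36) = 0.5306
−0.09·log₂(0.09) = 0.3127
−0.35·log₂(0.35) = 0.5301
−0.05·log₂(0.05) = 0.2161
Sum ≈ 2.0000 → 2.0000 bits.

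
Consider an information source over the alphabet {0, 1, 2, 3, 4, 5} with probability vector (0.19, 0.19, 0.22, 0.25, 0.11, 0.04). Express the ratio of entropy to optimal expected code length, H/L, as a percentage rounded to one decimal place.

Entropy H = −Σ p log₂ p ≈ 2.4271 bits.
Huffman merges: 1/25+11/100→3/20; 3/20+19/100→17/50; 19/100+11/50→41/100; 1/4+17/50→59/100; 41/100+59/100→1. L = 249/100 ≈ 2.4900.
Efficiency = H/L = 2.4271/2.4900 = 97.5%.

97.5%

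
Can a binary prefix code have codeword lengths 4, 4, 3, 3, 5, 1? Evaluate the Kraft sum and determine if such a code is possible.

0.90625; yes

With common denominator 2^5 = 32: Σ 2^(−ℓᵢ) = 2/32 + 2/32 + 4/32 + 4/32 + 1/32 + 16/32 = 29/32 = 0.90625.
Kraft's inequality requires Σ ≤ 1; here Σ = 0.90625 ≤ 1, so such a prefix code exists.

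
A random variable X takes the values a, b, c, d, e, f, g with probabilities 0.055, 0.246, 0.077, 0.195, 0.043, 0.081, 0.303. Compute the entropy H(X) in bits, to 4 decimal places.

2.4834 bits

H = −Σ pᵢ log₂ pᵢ.
−0.055·log₂(0.055) = 0.2301
−0.246·log₂(0.246) = 0.4977
−0.077·log₂(0.077) = 0.2848
−0.195·log₂(0.195) = 0.4599
−0.043·log₂(0.043) = 0.1952
−0.081·log₂(0.081) = 0.2937
−0.303·log₂(0.303) = 0.5220
Sum ≈ 2.4834 → 2.4834 bits.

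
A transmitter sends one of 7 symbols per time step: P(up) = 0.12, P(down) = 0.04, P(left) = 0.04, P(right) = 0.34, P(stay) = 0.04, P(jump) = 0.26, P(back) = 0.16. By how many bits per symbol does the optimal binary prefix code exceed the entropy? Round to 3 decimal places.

0.058 bits

Entropy H = −Σ p log₂ p ≈ 2.3818 bits.
Huffman merges: 1/25+1/25→2/25; 1/25+2/25→3/25; 3/25+3/25→6/25; 4/25+6/25→2/5; 13/50+17/50→3/5; 2/5+3/5→1. L = 61/25 ≈ 2.4400.
L − H = 2.4400 − 2.3818 = 0.058 bits.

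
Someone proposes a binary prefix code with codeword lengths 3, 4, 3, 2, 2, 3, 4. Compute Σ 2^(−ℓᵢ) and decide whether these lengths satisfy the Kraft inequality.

1; yes

With common denominator 2^4 = 16: Σ 2^(−ℓᵢ) = 2/16 + 1/16 + 2/16 + 4/16 + 4/16 + 2/16 + 1/16 = 16/16 = 1.
Kraft's inequality requires Σ ≤ 1; here Σ = 1 ≤ 1, so such a prefix code exists.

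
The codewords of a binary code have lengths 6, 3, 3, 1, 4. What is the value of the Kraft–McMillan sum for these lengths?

With common denominator 2^6 = 64: Σ 2^(−ℓᵢ) = 1/64 + 8/64 + 8/64 + 32/64 + 4/64 = 53/64 = 0.828125.

0.828125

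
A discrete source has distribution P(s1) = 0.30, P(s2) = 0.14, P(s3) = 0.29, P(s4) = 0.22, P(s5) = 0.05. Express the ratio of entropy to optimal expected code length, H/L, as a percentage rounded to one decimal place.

Entropy H = −Σ p log₂ p ≈ 2.1328 bits.
Huffman merges: 1/20+7/50→19/100; 19/100+11/50→41/100; 29/100+3/10→59/100; 41/100+59/100→1. L = 219/100 ≈ 2.1900.
Efficiency = H/L = 2.1328/2.1900 = 97.4%.

97.4%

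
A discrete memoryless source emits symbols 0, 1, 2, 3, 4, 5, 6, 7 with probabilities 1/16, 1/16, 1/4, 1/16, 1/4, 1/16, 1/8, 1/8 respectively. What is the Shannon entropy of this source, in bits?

2.75 bits

Each probability is a power of 1/2, so log₂(1/p) is an integer.
H = Σ p·log₂(1/p) = 1/16·4 + 1/16·4 + 1/4·2 + 1/16·4 + 1/4·2 + 1/16·4 + 1/8·3 + 1/8·3 = 2.75 bits.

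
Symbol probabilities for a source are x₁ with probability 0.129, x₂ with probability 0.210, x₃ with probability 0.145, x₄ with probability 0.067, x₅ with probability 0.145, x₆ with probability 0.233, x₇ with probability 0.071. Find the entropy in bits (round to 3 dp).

2.684 bits

H = −Σ pᵢ log₂ pᵢ.
−0.129·log₂(0.129) = 0.3811
−0.210·log₂(0.210) = 0.4728
−0.145·log₂(0.145) = 0.4040
−0.067·log₂(0.067) = 0.2613
−0.145·log₂(0.145) = 0.4040
−0.233·log₂(0.233) = 0.4897
−0.071·log₂(0.071) = 0.2709
Sum ≈ 2.6838 → 2.684 bits.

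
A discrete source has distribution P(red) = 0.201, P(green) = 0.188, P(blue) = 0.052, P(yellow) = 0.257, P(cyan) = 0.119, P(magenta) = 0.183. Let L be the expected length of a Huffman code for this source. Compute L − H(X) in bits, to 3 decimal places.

0.067 bits

Entropy H = −Σ p log₂ p ≈ 2.4579 bits.
Huffman merges: 13/250+119/1000→171/1000; 171/1000+183/1000→177/500; 47/250+201/1000→389/1000; 257/1000+177/500→611/1000; 389/1000+611/1000→1. L = 101/40 ≈ 2.5250.
L − H = 2.5250 − 2.4579 = 0.067 bits.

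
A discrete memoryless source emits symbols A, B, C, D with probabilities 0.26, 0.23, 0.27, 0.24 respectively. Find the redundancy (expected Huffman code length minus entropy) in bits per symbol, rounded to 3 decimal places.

0.003 bits

Entropy H = −Σ p log₂ p ≈ 1.9971 bits.
Huffman merges: 23/100+6/25→47/100; 13/50+27/100→53/100; 47/100+53/100→1. L = 2 ≈ 2.0000.
L − H = 2.0000 − 1.9971 = 0.003 bits.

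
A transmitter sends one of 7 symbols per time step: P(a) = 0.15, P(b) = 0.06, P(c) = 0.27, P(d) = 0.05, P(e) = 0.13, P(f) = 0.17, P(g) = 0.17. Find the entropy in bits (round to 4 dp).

2.6320 bits

H = −Σ pᵢ log₂ pᵢ.
−0.15·log₂(0.15) = 0.4105
−0.06·log₂(0.06) = 0.2435
−0.27·log₂(0.27) = 0.5100
−0.05·log₂(0.05) = 0.2161
−0.13·log₂(0.13) = 0.3826
−0.17·log₂(0.17) = 0.4346
−0.17·log₂(0.17) = 0.4346
Sum ≈ 2.6320 → 2.6320 bits.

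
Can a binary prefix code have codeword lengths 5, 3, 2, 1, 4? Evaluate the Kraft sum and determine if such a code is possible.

With common denominator 2^5 = 32: Σ 2^(−ℓᵢ) = 1/32 + 4/32 + 8/32 + 16/32 + 2/32 = 31/32 = 0.96875.
Kraft's inequality requires Σ ≤ 1; here Σ = 0.96875 ≤ 1, so such a prefix code exists.

0.96875; yes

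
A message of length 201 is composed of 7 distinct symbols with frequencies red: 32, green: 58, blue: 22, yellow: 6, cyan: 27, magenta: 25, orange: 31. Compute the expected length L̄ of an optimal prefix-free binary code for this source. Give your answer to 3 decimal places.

2.692 bits/symbol

Probabilities are the counts divided by 201.
Repeatedly combine the two least-probable nodes; the expected code length is the sum of the merged weights.
merge 2/67 + 22/201 → 28/201
merge 25/201 + 9/67 → 52/201
merge 28/201 + 31/201 → 59/201
merge 32/201 + 52/201 → 28/67
merge 58/201 + 59/201 → 39/67
merge 28/67 + 39/67 → 1
L = 28/201 + 52/201 + 59/201 + 28/67 + 39/67 + 1 = 541/201 ≈ 2.692 bits/symbol.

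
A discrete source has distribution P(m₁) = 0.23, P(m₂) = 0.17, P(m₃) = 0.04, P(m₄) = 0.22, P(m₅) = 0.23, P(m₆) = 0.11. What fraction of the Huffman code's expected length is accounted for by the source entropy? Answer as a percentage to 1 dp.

Entropy H = −Σ p log₂ p ≈ 2.4265 bits.
Huffman merges: 1/25+11/100→3/20; 3/20+17/100→8/25; 11/50+23/100→9/20; 23/100+8/25→11/20; 9/20+11/20→1. L = 247/100 ≈ 2.4700.
Efficiency = H/L = 2.4265/2.4700 = 98.2%.

98.2%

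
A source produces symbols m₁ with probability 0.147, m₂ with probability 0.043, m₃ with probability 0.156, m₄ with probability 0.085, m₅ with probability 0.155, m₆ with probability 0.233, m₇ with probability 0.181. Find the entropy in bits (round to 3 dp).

2.675 bits

H = −Σ pᵢ log₂ pᵢ.
−0.147·log₂(0.147) = 0.4066
−0.043·log₂(0.043) = 0.1952
−0.156·log₂(0.156) = 0.4181
−0.085·log₂(0.085) = 0.3023
−0.155·log₂(0.155) = 0.4169
−0.233·log₂(0.233) = 0.4897
−0.181·log₂(0.181) = 0.4463
Sum ≈ 2.6752 → 2.675 bits.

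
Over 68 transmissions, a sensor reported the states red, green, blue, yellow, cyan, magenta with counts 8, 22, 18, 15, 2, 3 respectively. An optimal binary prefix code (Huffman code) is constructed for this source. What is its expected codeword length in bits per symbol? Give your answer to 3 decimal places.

Probabilities are the counts divided by 68.
Repeatedly combine the two least-probable nodes; the expected code length is the sum of the merged weights.
merge 1/34 + 3/68 → 5/68
merge 5/68 + 2/17 → 13/68
merge 13/68 + 15/68 → 7/17
merge 9/34 + 11/34 → 10/17
merge 7/17 + 10/17 → 1
L = 5/68 + 13/68 + 7/17 + 10/17 + 1 = 77/34 ≈ 2.265 bits/symbol.

2.265 bits/symbol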